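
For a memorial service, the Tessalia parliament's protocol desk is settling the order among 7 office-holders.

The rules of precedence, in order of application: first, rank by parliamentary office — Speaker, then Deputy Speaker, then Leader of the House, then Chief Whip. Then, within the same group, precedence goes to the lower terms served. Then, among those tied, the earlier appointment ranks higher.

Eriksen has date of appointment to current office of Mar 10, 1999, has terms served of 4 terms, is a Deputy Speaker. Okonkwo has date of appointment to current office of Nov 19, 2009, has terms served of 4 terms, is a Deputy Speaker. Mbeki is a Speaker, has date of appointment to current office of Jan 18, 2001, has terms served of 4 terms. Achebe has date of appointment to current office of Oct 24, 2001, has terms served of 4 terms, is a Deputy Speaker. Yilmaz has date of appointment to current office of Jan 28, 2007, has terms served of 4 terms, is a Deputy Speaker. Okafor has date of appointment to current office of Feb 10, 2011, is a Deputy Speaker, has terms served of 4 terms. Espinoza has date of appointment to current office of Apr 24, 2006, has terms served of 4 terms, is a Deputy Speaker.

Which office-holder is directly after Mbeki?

Eriksen

By parliamentary office: Mbeki (Speaker); then Eriksen, Achebe, Espinoza, Yilmaz, Okonkwo and Okafor (Deputy Speaker).
Eriksen, Achebe, Espinoza, Yilmaz, Okonkwo and Okafor all have terms served 4 terms, so the next rule applies.
Among Eriksen, Achebe, Espinoza, Yilmaz, Okonkwo and Okafor, by date of appointment to current office (earlier first): Eriksen (Mar 10, 1999) before Achebe (Oct 24, 2001) before Espinoza (Apr 24, 2006) before Yilmaz (Jan 28, 2007) before Okonkwo (Nov 19, 2009) before Okafor (Feb 10, 2011).
Order: Mbeki, Eriksen, Achebe, Espinoza, Yilmaz, Okonkwo, Okafor.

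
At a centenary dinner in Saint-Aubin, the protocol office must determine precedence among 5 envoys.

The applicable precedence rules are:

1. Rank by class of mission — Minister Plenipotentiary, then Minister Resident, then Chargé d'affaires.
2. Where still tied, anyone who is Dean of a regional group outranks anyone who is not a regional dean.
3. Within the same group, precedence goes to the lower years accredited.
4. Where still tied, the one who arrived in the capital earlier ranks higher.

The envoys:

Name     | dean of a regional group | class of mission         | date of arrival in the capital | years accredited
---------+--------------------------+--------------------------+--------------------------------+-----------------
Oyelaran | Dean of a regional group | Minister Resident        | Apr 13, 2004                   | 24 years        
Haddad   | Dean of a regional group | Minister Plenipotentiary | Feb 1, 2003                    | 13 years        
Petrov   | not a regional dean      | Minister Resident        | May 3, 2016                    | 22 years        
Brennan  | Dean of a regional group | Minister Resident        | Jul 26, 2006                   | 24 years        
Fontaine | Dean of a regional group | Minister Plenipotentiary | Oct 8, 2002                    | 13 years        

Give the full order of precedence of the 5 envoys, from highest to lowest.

By class of mission: Fontaine and Haddad (Minister Plenipotentiary); then Oyelaran, Brennan and Petrov (Minister Resident).
Fontaine and Haddad are each Dean of a regional group, so the next rule applies.
Fontaine and Haddad both have years accredited 13 years, so the next rule applies.
Among Fontaine and Haddad, by date of arrival in the capital (earlier first): Fontaine (Oct 8, 2002) before Haddad (Feb 1, 2003).
Among Oyelaran, Brennan and Petrov, Dean of a regional group before not a regional dean: Oyelaran and Brennan (Dean of a regional group) before Petrov (not a regional dean).
Oyelaran and Brennan both have years accredited 24 years, so the next rule applies.
Among Oyelaran and Brennan, by date of arrival in the capital (earlier first): Oyelaran (Apr 13, 2004) before Brennan (Jul 26, 2006).
Full order: Fontaine, Haddad, Oyelaran, Brennan, Petrov.

Fontaine, Haddad, Oyelaran, Brennan, Petrov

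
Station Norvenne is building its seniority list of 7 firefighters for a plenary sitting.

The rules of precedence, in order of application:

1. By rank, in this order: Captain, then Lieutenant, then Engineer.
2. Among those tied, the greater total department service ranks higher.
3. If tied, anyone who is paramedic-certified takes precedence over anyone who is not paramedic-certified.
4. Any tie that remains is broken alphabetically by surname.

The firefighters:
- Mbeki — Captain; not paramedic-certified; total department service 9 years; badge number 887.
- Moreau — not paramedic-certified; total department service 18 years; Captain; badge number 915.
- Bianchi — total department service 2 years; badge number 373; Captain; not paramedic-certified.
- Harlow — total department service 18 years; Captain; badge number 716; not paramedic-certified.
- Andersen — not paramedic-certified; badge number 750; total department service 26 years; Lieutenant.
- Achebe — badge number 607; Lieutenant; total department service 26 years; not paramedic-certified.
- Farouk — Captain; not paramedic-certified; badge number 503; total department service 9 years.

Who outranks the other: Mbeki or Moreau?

By rank: Harlow, Moreau, Farouk, Mbeki and Bianchi (Captain); then Achebe and Andersen (Lieutenant).
Among Harlow, Moreau, Farouk, Mbeki and Bianchi, by total department service (higher first): Harlow and Moreau (18 years) before Farouk and Mbeki (9 years) before Bianchi (2 years).
Harlow and Moreau are each not paramedic-certified, so the next rule applies.
Among Harlow and Moreau, alphabetically by surname: Harlow before Moreau.
Farouk and Mbeki are each not paramedic-certified, so the next rule applies.
Among Farouk and Mbeki, alphabetically by surname: Farouk before Mbeki.
Achebe and Andersen both have total department service 26 years, so the next rule applies.
Achebe and Andersen are each not paramedic-certified, so the next rule applies.
Among Achebe and Andersen, alphabetically by surname: Achebe before Andersen.
So Moreau takes precedence.

Moreau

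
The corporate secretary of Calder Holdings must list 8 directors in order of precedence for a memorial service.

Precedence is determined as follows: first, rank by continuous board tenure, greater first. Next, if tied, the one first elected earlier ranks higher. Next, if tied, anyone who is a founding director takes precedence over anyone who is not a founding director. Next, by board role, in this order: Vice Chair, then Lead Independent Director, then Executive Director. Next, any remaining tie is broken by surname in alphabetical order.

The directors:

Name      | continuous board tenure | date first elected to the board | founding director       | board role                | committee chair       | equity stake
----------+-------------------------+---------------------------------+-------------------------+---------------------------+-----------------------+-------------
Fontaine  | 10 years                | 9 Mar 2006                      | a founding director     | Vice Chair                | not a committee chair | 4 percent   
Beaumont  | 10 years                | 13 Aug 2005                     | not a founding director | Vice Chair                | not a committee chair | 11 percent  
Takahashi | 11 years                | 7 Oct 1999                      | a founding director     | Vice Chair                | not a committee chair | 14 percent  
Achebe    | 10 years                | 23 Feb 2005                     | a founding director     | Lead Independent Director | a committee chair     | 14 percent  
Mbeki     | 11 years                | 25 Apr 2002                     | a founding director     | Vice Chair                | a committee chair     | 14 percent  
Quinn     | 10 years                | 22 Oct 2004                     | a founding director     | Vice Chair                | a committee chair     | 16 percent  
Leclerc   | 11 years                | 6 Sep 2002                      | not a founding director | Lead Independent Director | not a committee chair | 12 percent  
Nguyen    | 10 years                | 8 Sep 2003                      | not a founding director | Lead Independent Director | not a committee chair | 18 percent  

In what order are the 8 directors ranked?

By continuous board tenure (higher first): Takahashi, Mbeki and Leclerc (each 11 years); then Nguyen, Quinn, Achebe, Beaumont and Fontaine (each 10 years).
Among Takahashi, Mbeki and Leclerc, by date first elected to the board (earlier first): Takahashi (7 Oct 1999) before Mbeki (25 Apr 2002) before Leclerc (6 Sep 2002).
Among Nguyen, Quinn, Achebe, Beaumont and Fontaine, by date first elected to the board (earlier first): Nguyen (8 Sep 2003) before Quinn (22 Oct 2004) before Achebe (23 Feb 2005) before Beaumont (13 Aug 2005) before Fontaine (9 Mar 2006).
Full order: Takahashi, Mbeki, Leclerc, Nguyen, Quinn, Achebe, Beaumont, Fontaine.

Takahashi, Mbeki, Leclerc, Nguyen, Quinn, Achebe, Beaumont, Fontaine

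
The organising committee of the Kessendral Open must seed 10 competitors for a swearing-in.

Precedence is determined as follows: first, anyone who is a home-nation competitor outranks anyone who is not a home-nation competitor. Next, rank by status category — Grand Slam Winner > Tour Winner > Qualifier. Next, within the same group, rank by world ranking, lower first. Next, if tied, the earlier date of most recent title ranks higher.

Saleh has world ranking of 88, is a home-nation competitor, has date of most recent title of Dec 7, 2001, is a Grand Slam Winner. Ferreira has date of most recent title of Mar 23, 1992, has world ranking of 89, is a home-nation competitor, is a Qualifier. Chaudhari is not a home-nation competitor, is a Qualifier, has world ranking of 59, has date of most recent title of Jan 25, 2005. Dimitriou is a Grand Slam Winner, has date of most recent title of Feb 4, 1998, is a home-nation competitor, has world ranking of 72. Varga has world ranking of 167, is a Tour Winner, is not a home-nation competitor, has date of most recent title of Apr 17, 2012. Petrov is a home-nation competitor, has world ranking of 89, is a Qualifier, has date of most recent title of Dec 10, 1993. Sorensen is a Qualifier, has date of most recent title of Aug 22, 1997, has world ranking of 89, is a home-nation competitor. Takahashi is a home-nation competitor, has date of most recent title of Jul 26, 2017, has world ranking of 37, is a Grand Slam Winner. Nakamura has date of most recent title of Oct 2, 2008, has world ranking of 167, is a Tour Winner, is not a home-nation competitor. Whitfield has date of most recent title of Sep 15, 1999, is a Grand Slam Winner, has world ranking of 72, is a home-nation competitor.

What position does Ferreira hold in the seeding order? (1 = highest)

By the first rule: Takahashi, Dimitriou, Whitfield, Saleh, Ferreira, Petrov and Sorensen (each a home-nation competitor); then Nakamura, Varga and Chaudhari (each not a home-nation competitor).
Among Takahashi, Dimitriou, Whitfield, Saleh, Ferreira, Petrov and Sorensen, by status category: Takahashi, Dimitriou, Whitfield and Saleh (Grand Slam Winner) before Ferreira, Petrov and Sorensen (Qualifier).
Among Takahashi, Dimitriou, Whitfield and Saleh, by world ranking (lower first): Takahashi (37) before Dimitriou and Whitfield (72) before Saleh (88).
Among Dimitriou and Whitfield, by date of most recent title (earlier first): Dimitriou (Feb 4, 1998) before Whitfield (Sep 15, 1999).
Ferreira, Petrov and Sorensen all have world ranking 89, so the next rule applies.
Among Ferreira, Petrov and Sorensen, by date of most recent title (earlier first): Ferreira (Mar 23, 1992) before Petrov (Dec 10, 1993) before Sorensen (Aug 22, 1997).
Among Nakamura, Varga and Chaudhari, by status category: Nakamura and Varga (Tour Winner) before Chaudhari (Qualifier).
Nakamura and Varga both have world ranking 167, so the next rule applies.
Among Nakamura and Varga, by date of most recent title (earlier first): Nakamura (Oct 2, 2008) before Varga (Apr 17, 2012).
Order: Takahashi, Dimitriou, Whitfield, Saleh, Ferreira, Petrov, Sorensen, Nakamura, Varga, Chaudhari. So position 5.

5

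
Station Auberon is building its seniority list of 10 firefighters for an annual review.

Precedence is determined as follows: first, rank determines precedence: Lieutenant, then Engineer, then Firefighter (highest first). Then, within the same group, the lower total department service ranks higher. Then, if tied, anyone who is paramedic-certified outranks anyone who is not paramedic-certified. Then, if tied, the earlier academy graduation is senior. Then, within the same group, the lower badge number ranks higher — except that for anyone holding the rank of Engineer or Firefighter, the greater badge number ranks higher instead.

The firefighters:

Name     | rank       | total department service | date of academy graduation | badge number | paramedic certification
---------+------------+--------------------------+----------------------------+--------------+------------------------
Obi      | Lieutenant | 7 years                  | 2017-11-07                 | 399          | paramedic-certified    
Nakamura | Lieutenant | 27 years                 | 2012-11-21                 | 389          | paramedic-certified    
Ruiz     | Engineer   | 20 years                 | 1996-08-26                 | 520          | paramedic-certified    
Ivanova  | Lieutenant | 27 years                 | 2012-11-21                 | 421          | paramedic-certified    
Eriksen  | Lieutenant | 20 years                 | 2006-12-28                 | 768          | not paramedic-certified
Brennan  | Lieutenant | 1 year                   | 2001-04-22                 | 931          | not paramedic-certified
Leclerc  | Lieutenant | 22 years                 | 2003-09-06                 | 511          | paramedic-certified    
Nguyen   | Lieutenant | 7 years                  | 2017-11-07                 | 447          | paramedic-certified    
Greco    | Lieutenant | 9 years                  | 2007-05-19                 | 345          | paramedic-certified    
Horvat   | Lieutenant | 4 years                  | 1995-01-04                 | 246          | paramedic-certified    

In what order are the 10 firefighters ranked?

Brennan, Horvat, Obi, Nguyen, Greco, Eriksen, Leclerc, Nakamura, Ivanova, Ruiz

By rank: Brennan, Horvat, Obi, Nguyen, Greco, Eriksen, Leclerc, Nakamura and Ivanova (Lieutenant); then Ruiz (Engineer).
Among Brennan, Horvat, Obi, Nguyen, Greco, Eriksen, Leclerc, Nakamura and Ivanova, by total department service (lower first): Brennan (1 year) before Horvat (4 years) before Obi and Nguyen (7 years) before Greco (9 years) before Eriksen (20 years) before Leclerc (22 years) before Nakamura and Ivanova (27 years).
Obi and Nguyen are each paramedic-certified, so the next rule applies.
Obi and Nguyen both have date of academy graduation 2017-11-07, so the next rule applies.
Among Obi and Nguyen, by badge number (lower first): Obi (399) before Nguyen (447).
Nakamura and Ivanova are each paramedic-certified, so the next rule applies.
Nakamura and Ivanova both have date of academy graduation 2012-11-21, so the next rule applies.
Among Nakamura and Ivanova, by badge number (lower first): Nakamura (389) before Ivanova (421).
Full order: Brennan, Horvat, Obi, Nguyen, Greco, Eriksen, Leclerc, Nakamura, Ivanova, Ruiz.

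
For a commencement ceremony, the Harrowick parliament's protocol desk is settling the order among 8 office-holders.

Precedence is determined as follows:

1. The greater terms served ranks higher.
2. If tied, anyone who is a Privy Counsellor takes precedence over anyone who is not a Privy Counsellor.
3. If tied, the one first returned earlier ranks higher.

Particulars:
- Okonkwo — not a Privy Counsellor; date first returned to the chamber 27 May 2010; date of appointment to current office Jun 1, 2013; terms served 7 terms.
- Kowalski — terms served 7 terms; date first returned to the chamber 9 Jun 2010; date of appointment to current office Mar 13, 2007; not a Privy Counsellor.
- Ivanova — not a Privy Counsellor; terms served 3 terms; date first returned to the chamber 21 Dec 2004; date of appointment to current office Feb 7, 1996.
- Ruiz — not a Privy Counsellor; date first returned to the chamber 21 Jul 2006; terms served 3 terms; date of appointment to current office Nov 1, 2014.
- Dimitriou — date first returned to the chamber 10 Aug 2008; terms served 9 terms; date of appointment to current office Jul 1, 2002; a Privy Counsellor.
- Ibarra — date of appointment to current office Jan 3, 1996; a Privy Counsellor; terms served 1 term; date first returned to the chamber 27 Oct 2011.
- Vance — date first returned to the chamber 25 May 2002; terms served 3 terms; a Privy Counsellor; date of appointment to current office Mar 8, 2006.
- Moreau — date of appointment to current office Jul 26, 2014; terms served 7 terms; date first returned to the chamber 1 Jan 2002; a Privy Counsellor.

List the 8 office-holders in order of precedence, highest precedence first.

Dimitriou, Moreau, Okonkwo, Kowalski, Vance, Ivanova, Ruiz, Ibarra

By terms served (higher first): Dimitriou (9 terms); then Moreau, Okonkwo and Kowalski (each 7 terms); then Vance, Ivanova and Ruiz (each 3 terms); then Ibarra (1 term).
Among Moreau, Okonkwo and Kowalski, a Privy Counsellor before not a Privy Counsellor: Moreau (a Privy Counsellor) before Okonkwo and Kowalski (not a Privy Counsellor).
Among Okonkwo and Kowalski, by date first returned to the chamber (earlier first): Okonkwo (27 May 2010) before Kowalski (9 Jun 2010).
Among Vance, Ivanova and Ruiz, a Privy Counsellor before not a Privy Counsellor: Vance (a Privy Counsellor) before Ivanova and Ruiz (not a Privy Counsellor).
Among Ivanova and Ruiz, by date first returned to the chamber (earlier first): Ivanova (21 Dec 2004) before Ruiz (21 Jul 2006).
Full order: Dimitriou, Moreau, Okonkwo, Kowalski, Vance, Ivanova, Ruiz, Ibarra.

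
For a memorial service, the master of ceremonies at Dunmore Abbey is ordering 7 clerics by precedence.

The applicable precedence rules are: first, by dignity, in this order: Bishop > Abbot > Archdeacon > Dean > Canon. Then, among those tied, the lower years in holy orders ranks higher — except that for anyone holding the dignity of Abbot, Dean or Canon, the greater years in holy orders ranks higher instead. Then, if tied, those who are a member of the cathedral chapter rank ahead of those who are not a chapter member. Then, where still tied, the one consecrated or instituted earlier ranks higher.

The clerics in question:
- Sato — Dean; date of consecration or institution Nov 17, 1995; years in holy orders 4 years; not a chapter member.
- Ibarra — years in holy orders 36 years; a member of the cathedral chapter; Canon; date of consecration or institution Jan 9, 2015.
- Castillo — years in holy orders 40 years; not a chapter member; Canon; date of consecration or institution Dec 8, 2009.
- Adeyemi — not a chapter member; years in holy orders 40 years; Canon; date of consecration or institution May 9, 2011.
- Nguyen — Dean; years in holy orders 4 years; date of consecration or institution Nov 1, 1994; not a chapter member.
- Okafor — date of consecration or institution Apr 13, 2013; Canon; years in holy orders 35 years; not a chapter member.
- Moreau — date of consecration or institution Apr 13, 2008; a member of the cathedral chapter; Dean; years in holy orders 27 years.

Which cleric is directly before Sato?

Nguyen

By dignity: Moreau, Nguyen and Sato (Dean); then Castillo, Adeyemi, Ibarra and Okafor (Canon).
Among Moreau, Nguyen and Sato, by years in holy orders (higher first) (reversed rule for this group): Moreau (27 years) before Nguyen and Sato (4 years).
Nguyen and Sato are each not a chapter member, so the next rule applies.
Among Nguyen and Sato, by date of consecration or institution (earlier first): Nguyen (Nov 1, 1994) before Sato (Nov 17, 1995).
Among Castillo, Adeyemi, Ibarra and Okafor, by years in holy orders (higher first) (reversed rule for this group): Castillo and Adeyemi (40 years) before Ibarra (36 years) before Okafor (35 years).
Castillo and Adeyemi are each not a chapter member, so the next rule applies.
Among Castillo and Adeyemi, by date of consecration or institution (earlier first): Castillo (Dec 8, 2009) before Adeyemi (May 9, 2011).
Order: Moreau, Nguyen, Sato, Castillo, Adeyemi, Ibarra, Okafor.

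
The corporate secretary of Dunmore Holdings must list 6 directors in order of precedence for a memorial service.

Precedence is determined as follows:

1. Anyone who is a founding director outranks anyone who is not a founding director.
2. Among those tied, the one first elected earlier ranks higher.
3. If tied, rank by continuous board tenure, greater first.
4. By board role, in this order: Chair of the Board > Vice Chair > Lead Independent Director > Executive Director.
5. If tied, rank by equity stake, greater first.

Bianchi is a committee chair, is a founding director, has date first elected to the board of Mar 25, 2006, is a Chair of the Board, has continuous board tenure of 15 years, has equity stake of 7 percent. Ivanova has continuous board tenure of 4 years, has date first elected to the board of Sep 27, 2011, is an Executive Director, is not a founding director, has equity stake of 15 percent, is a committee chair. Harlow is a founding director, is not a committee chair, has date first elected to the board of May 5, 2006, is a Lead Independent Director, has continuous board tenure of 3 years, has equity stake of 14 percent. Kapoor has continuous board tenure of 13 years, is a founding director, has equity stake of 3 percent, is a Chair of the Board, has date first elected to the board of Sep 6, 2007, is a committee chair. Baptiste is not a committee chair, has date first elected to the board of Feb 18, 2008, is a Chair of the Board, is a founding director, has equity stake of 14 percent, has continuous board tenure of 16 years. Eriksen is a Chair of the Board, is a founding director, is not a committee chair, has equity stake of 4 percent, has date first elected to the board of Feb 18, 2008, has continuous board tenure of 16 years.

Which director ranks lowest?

Ivanova

By the first rule: Bianchi, Harlow, Kapoor, Baptiste and Eriksen (each a founding director); then Ivanova (not a founding director).
Among Bianchi, Harlow, Kapoor, Baptiste and Eriksen, by date first elected to the board (earlier first): Bianchi (Mar 25, 2006) before Harlow (May 5, 2006) before Kapoor (Sep 6, 2007) before Baptiste and Eriksen (Feb 18, 2008).
Baptiste and Eriksen both have continuous board tenure 16 years, so the next rule applies.
Baptiste and Eriksen are each Chair of the Board, so the next rule applies.
Among Baptiste and Eriksen, by equity stake (higher first): Baptiste (14 percent) before Eriksen (4 percent).
Order: Bianchi, Harlow, Kapoor, Baptiste, Eriksen, Ivanova.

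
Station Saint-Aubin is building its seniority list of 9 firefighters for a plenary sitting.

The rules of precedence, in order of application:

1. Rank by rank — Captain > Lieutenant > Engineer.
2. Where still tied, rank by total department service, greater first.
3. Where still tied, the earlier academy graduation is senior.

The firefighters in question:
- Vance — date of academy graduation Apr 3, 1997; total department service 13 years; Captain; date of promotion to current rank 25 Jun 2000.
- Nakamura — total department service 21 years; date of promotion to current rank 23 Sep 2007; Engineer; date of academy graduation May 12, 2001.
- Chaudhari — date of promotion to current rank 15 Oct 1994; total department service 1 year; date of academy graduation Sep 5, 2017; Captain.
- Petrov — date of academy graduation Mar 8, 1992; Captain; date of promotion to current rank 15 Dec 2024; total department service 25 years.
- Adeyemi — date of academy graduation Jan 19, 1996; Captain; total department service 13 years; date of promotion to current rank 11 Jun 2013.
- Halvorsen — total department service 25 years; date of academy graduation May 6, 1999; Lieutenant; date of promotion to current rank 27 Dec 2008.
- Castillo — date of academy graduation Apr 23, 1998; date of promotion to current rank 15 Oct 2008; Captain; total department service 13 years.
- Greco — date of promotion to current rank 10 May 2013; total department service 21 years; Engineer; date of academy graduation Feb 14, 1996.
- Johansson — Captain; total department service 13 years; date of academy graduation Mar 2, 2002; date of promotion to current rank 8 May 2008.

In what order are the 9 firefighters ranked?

Petrov, Adeyemi, Vance, Castillo, Johansson, Chaudhari, Halvorsen, Greco, Nakamura

By rank: Petrov, Adeyemi, Vance, Castillo, Johansson and Chaudhari (Captain); then Halvorsen (Lieutenant); then Greco and Nakamura (Engineer).
Among Petrov, Adeyemi, Vance, Castillo, Johansson and Chaudhari, by total department service (higher first): Petrov (25 years) before Adeyemi, Vance, Castillo and Johansson (13 years) before Chaudhari (1 year).
Among Adeyemi, Vance, Castillo and Johansson, by date of academy graduation (earlier first): Adeyemi (Jan 19, 1996) before Vance (Apr 3, 1997) before Castillo (Apr 23, 1998) before Johansson (Mar 2, 2002).
Greco and Nakamura both have total department service 21 years, so the next rule applies.
Among Greco and Nakamura, by date of academy graduation (earlier first): Greco (Feb 14, 1996) before Nakamura (May 12, 2001).
Full order: Petrov, Adeyemi, Vance, Castillo, Johansson, Chaudhari, Halvorsen, Greco, Nakamura.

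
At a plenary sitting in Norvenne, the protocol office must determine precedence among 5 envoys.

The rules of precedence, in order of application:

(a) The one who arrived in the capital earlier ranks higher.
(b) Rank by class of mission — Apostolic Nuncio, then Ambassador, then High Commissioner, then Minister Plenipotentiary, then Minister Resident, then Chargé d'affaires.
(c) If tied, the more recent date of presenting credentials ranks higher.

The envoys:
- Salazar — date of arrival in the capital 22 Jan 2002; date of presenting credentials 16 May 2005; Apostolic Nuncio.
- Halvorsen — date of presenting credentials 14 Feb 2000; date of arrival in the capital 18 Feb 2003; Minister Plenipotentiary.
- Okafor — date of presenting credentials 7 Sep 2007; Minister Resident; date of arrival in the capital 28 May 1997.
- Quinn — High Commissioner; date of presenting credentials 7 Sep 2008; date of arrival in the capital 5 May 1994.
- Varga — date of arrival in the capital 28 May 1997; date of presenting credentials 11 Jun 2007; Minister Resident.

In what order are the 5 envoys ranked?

By date of arrival in the capital (earlier first): Quinn (5 May 1994); then Okafor and Varga (both 28 May 1997); then Salazar (22 Jan 2002); then Halvorsen (18 Feb 2003).
Okafor and Varga are each Minister Resident, so the next rule applies.
Among Okafor and Varga, by date of presenting credentials (later first): Okafor (7 Sep 2007) before Varga (11 Jun 2007).
Full order: Quinn, Okafor, Varga, Salazar, Halvorsen.

Quinn, Okafor, Varga, Salazar, Halvorsen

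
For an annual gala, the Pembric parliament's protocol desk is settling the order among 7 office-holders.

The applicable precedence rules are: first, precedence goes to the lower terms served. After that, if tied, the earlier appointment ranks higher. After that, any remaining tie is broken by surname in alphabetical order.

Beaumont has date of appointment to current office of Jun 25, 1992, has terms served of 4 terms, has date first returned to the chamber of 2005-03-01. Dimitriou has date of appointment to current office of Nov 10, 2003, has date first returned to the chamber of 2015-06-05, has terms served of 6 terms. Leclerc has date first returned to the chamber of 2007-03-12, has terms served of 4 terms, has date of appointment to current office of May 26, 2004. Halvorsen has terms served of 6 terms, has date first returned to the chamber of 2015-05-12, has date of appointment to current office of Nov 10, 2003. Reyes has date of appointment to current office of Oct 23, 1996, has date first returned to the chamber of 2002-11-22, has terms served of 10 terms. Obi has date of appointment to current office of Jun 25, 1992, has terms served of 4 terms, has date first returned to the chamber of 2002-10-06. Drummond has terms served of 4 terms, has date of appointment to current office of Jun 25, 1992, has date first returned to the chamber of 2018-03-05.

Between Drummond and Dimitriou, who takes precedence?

By terms served (lower first): Beaumont, Drummond, Obi and Leclerc (each 4 terms); then Dimitriou and Halvorsen (both 6 terms); then Reyes (10 terms).
Among Beaumont, Drummond, Obi and Leclerc, by date of appointment to current office (earlier first): Beaumont, Drummond and Obi (Jun 25, 1992) before Leclerc (May 26, 2004).
Among Beaumont, Drummond and Obi, alphabetically by surname: Beaumont before Drummond before Obi.
Dimitriou and Halvorsen both have date of appointment to current office Nov 10, 2003, so the next rule applies.
Among Dimitriou and Halvorsen, alphabetically by surname: Dimitriou before Halvorsen.
So Drummond takes precedence.

Drummond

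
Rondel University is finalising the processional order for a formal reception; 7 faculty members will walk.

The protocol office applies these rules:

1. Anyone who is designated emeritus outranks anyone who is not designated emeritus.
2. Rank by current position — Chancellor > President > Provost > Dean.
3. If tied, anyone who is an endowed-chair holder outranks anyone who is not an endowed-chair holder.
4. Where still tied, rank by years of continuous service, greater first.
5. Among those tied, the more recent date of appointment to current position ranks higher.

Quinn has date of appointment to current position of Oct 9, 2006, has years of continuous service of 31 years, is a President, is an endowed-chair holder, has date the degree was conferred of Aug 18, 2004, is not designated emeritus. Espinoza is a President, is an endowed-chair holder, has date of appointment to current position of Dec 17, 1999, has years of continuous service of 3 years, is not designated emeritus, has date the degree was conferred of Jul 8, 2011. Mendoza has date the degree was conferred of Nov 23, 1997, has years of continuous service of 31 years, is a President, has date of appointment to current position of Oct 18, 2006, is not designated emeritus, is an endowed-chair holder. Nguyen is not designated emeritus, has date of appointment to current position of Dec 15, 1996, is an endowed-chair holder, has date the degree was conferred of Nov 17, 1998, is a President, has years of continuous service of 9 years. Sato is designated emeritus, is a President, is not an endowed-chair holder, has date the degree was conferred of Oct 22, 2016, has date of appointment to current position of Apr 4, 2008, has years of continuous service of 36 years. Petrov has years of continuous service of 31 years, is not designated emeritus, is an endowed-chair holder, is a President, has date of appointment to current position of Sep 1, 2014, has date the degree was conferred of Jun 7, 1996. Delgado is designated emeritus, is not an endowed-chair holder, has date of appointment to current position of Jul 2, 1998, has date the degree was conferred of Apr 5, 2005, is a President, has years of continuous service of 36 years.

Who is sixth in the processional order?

Nguyen

By the first rule: Sato and Delgado (both designated emeritus); then Petrov, Mendoza, Quinn, Nguyen and Espinoza (each not designated emeritus).
Sato and Delgado are each President, so the next rule applies.
Sato and Delgado are each not an endowed-chair holder, so the next rule applies.
Sato and Delgado both have years of continuous service 36 years, so the next rule applies.
Among Sato and Delgado, by date of appointment to current position (later first): Sato (Apr 4, 2008) before Delgado (Jul 2, 1998).
Petrov, Mendoza, Quinn, Nguyen and Espinoza are each President, so the next rule applies.
Petrov, Mendoza, Quinn, Nguyen and Espinoza are each an endowed-chair holder, so the next rule applies.
Among Petrov, Mendoza, Quinn, Nguyen and Espinoza, by years of continuous service (higher first): Petrov, Mendoza and Quinn (31 years) before Nguyen (9 years) before Espinoza (3 years).
Among Petrov, Mendoza and Quinn, by date of appointment to current position (later first): Petrov (Sep 1, 2014) before Mendoza (Oct 18, 2006) before Quinn (Oct 9, 2006).
Order: Sato, Delgado, Petrov, Mendoza, Quinn, Nguyen, Espinoza.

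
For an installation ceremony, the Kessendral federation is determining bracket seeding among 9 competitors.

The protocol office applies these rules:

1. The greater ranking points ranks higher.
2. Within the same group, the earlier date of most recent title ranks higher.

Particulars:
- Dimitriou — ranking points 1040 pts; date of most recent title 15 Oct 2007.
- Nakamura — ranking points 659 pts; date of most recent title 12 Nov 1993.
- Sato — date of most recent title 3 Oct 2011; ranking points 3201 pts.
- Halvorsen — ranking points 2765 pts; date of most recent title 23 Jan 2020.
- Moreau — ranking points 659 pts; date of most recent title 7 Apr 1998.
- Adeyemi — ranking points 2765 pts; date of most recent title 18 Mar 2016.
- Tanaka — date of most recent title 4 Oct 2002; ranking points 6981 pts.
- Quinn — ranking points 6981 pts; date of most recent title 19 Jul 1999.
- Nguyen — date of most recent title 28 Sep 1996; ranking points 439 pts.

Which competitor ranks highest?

By ranking points (higher first): Quinn and Tanaka (both 6981 pts); then Sato (3201 pts); then Adeyemi and Halvorsen (both 2765 pts); then Dimitriou (1040 pts); then Nakamura and Moreau (both 659 pts); then Nguyen (439 pts).
Among Quinn and Tanaka, by date of most recent title (earlier first): Quinn (19 Jul 1999) before Tanaka (4 Oct 2002).
Among Adeyemi and Halvorsen, by date of most recent title (earlier first): Adeyemi (18 Mar 2016) before Halvorsen (23 Jan 2020).
Among Nakamura and Moreau, by date of most recent title (earlier first): Nakamura (12 Nov 1993) before Moreau (7 Apr 1998).
Order: Quinn, Tanaka, Sato, Adeyemi, Halvorsen, Dimitriou, Nakamura, Moreau, Nguyen.

Quinn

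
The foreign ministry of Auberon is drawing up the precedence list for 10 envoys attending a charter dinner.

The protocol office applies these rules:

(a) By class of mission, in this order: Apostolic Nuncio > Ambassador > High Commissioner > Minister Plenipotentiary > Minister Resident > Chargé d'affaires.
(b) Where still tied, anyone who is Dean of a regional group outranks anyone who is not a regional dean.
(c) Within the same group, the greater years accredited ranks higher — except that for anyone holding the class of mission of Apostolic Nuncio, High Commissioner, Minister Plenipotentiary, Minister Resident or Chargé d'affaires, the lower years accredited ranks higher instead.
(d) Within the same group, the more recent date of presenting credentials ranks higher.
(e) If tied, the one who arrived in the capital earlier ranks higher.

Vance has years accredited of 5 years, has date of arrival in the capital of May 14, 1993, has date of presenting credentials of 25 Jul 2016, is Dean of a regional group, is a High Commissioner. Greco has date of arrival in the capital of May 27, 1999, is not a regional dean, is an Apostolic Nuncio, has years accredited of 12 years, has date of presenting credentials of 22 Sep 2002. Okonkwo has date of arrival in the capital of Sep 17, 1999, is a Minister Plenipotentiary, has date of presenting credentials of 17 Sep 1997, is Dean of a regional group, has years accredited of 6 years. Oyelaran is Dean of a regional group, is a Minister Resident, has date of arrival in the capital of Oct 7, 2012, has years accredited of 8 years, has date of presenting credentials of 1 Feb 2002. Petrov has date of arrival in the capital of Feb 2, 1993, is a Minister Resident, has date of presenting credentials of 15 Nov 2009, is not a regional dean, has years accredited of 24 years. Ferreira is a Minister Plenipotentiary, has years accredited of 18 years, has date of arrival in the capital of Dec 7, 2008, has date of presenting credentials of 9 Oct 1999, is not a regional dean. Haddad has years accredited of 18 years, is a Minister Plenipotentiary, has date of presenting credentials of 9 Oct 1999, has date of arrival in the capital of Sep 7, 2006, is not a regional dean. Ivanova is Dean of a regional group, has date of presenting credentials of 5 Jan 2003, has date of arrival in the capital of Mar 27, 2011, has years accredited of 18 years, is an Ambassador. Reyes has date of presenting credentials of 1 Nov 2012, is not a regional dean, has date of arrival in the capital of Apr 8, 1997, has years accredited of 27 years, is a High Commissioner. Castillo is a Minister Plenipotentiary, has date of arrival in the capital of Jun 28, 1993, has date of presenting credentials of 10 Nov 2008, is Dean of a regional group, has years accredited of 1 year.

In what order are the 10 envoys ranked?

Greco, Ivanova, Vance, Reyes, Castillo, Okonkwo, Haddad, Ferreira, Oyelaran, Petrov

By class of mission: Greco (Apostolic Nuncio); then Ivanova (Ambassador); then Vance and Reyes (High Commissioner); then Castillo, Okonkwo, Haddad and Ferreira (Minister Plenipotentiary); then Oyelaran and Petrov (Minister Resident).
Among Vance and Reyes, Dean of a regional group before not a regional dean: Vance (Dean of a regional group) before Reyes (not a regional dean).
Among Castillo, Okonkwo, Haddad and Ferreira, Dean of a regional group before not a regional dean: Castillo and Okonkwo (Dean of a regional group) before Haddad and Ferreira (not a regional dean).
Among Castillo and Okonkwo, by years accredited (lower first) (reversed rule for this group): Castillo (1 year) before Okonkwo (6 years).
Haddad and Ferreira both have years accredited 18 years, so the next rule applies.
Haddad and Ferreira both have date of presenting credentials 9 Oct 1999, so the next rule applies.
Among Haddad and Ferreira, by date of arrival in the capital (earlier first): Haddad (Sep 7, 2006) before Ferreira (Dec 7, 2008).
Among Oyelaran and Petrov, Dean of a regional group before not a regional dean: Oyelaran (Dean of a regional group) before Petrov (not a regional dean).
Full order: Greco, Ivanova, Vance, Reyes, Castillo, Okonkwo, Haddad, Ferreira, Oyelaran, Petrov.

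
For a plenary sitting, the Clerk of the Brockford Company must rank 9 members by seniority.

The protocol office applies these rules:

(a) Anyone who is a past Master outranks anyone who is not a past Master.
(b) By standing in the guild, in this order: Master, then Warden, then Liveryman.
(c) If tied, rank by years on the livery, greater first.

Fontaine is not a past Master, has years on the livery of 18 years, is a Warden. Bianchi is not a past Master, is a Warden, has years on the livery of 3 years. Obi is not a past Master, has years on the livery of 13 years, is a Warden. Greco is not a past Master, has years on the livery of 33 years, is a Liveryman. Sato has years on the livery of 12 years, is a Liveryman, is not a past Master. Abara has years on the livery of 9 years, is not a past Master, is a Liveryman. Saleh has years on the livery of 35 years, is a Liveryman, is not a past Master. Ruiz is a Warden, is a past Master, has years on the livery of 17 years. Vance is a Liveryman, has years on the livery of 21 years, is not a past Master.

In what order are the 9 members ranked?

Ruiz, Fontaine, Obi, Bianchi, Saleh, Greco, Vance, Sato, Abara

By the first rule: Ruiz (a past Master); then Fontaine, Obi, Bianchi, Saleh, Greco, Vance, Sato and Abara (each not a past Master).
Among Fontaine, Obi, Bianchi, Saleh, Greco, Vance, Sato and Abara, by standing in the guild: Fontaine, Obi and Bianchi (Warden) before Saleh, Greco, Vance, Sato and Abara (Liveryman).
Among Fontaine, Obi and Bianchi, by years on the livery (higher first): Fontaine (18 years) before Obi (13 years) before Bianchi (3 years).
Among Saleh, Greco, Vance, Sato and Abara, by years on the livery (higher first): Saleh (35 years) before Greco (33 years) before Vance (21 years) before Sato (12 years) before Abara (9 years).
Full order: Ruiz, Fontaine, Obi, Bianchi, Saleh, Greco, Vance, Sato, Abara.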